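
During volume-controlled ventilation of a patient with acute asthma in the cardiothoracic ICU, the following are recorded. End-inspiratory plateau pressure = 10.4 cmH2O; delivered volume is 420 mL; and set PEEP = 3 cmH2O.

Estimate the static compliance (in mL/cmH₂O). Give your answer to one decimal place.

Cstat = Vt / (Pplat − PEEP) = 420 / (10.4 − 3) = 420 / 7.4 = 56.757 mL/cmH2O.

56.8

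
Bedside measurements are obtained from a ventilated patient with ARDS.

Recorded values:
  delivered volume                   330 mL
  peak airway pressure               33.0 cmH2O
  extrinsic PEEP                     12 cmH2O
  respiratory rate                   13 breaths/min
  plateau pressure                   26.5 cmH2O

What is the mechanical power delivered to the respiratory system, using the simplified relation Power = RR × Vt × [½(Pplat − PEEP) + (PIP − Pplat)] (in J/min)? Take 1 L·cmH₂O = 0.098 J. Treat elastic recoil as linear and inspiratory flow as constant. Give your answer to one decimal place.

Per-breath work = Vt × [½(Pplat−PEEP) + (PIP−Pplat)] = 0.330 × [0.5×14.5 + 6.5] = 0.330 × 13.75 = 4.538 L·cmH2O.
Power = 13 × 4.538 = 58.994 L·cmH2O/min.
× 0.098 J/(L·cmH2O) → 5.781 J/min.

5.8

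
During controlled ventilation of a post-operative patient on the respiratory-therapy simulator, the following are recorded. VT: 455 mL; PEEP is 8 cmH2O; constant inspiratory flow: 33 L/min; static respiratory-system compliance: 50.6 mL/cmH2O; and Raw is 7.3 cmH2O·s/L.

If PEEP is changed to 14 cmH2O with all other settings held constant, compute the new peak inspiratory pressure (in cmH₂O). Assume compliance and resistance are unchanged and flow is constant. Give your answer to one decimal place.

Flow: 33 L/min ÷ 60 = 0.55 L/s.
PIP = Vt/C + R·V̇ + PEEP (constant-flow equation of motion).
Only the baseline term changes: ΔPIP = ΔPEEP = 14 − 8 = 6.0 cmH2O.
Original PIP = 455/50.6 + 7.3×0.55 + 8 = 21.007 cmH2O; new PIP = 21.007 + (6.0) = 27.007 cmH2O.

27.0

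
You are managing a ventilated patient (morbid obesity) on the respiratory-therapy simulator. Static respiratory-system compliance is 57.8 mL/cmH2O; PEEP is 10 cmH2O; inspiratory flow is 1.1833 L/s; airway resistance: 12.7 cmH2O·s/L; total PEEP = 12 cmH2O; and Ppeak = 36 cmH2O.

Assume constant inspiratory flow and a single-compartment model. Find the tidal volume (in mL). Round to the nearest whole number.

Total PEEP = 12 cmH2O (set 10 + intrinsic 2); this is the baseline alveolar pressure.
Equation of motion (constant flow): PIP = Vt/C + R·V̇ + PEEP.
Vt/C = PIP − R·V̇ − PEEP = 36 − 15.028 − 12 = 8.972 cmH2O.
Vt = C × 8.972 = 57.8 × 8.972 = 518.58 mL.

519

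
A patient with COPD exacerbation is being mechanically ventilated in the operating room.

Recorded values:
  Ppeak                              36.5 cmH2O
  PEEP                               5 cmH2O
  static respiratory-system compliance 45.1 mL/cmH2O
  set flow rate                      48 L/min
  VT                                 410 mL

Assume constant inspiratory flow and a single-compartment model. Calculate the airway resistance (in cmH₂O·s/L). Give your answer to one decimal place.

Flow: 48 L/min ÷ 60 = 0.8 L/s.
Equation of motion (constant flow): PIP = Vt/C + R·V̇ + PEEP.
R·V̇ = PIP − Vt/C − PEEP = 36.5 − 410/45.1 − 5 = 36.5 − 9.091 − 5 = 22.409 cmH2O.
R = 22.409 / 0.8 = 28.011 cmH2O·s/L.

28.0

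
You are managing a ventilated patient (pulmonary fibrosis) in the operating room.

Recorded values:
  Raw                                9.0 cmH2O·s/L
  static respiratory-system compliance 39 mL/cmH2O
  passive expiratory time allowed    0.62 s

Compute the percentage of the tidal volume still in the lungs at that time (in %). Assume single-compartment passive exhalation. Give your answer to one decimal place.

τ = R × C = 9.0 × 39 mL/cmH2O = 9.0 × 0.039 L/cmH2O = 0.351 s.
Passive exhalation: V(t)/V₀ = e^(−t/τ) = e^(−0.62/0.351) = 0.171.
Fraction remaining = 0.171 → 17.1%.

17.1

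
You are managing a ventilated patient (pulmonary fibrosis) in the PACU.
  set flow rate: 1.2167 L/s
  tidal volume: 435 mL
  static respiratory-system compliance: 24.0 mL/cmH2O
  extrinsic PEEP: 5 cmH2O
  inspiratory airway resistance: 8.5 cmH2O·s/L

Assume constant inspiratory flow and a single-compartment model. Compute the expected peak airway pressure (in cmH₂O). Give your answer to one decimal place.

33.5

Equation of motion (constant flow): PIP = Vt/C + R·V̇ + PEEP.
PIP = 435/24.0 + 8.5×1.2167 + 5 = 18.125 + 10.342 + 5 = 33.467 cmH2O.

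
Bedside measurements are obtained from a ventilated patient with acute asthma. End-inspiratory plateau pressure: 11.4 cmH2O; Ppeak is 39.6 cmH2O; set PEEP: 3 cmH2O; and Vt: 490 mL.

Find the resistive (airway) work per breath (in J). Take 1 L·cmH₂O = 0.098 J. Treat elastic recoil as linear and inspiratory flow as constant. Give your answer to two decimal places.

1.35

With constant inspiratory flow the resistive pressure is constant at PIP − Pplat = 39.6 − 11.4 = 28.2 cmH2O, so resistive work = 28.2 × 0.490 = 13.818 L·cmH2O.
× 0.098 J/(L·cmH2O) → 1.354 J.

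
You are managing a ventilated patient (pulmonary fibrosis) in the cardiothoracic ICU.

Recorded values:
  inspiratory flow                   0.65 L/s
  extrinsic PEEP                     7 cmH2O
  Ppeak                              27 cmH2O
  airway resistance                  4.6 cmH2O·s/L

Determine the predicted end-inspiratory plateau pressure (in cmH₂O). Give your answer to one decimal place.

Pplat = PIP − Raw × flow = 27 − 4.6 × 0.65 = 27 − 2.99 = 24.01 cmH2O.

24.0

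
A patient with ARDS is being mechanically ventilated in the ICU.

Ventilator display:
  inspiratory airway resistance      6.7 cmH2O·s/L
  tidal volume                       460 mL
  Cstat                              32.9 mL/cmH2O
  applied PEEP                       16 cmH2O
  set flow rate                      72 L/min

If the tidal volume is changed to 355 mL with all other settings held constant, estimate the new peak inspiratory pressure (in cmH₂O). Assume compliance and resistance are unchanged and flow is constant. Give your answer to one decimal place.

Flow: 72 L/min ÷ 60 = 1.2 L/s.
PIP = Vt/C + R·V̇ + PEEP (constant-flow equation of motion).
Only the elastic term changes: ΔPIP = ΔVt / C = (355 − 460) / 32.9 = -3.191 cmH2O.
Original PIP = 460/32.9 + 6.7×1.2 + 16 = 38.022 cmH2O; new PIP = 38.022 + (-3.191) = 34.831 cmH2O.

34.8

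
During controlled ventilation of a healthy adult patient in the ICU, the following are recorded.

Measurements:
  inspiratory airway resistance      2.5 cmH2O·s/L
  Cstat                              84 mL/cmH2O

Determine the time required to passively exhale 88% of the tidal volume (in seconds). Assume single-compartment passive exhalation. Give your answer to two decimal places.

0.45

τ = R × C = 2.5 × 84 mL/cmH2O = 2.5 × 0.084 L/cmH2O = 0.21 s.
Exhaled fraction f = 1 − e^(−t/τ) → t = −τ·ln(1 − f) = −0.21·ln(0.12) = 0.4453 s.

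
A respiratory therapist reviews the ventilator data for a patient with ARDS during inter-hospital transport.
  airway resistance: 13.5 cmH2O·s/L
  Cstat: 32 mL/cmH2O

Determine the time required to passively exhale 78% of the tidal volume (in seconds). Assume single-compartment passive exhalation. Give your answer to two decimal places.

τ = R × C = 13.5 × 32 mL/cmH2O = 13.5 × 0.032 L/cmH2O = 0.432 s.
Exhaled fraction f = 1 − e^(−t/τ) → t = −τ·ln(1 − f) = −0.432·ln(0.22) = 0.6541 s.

0.65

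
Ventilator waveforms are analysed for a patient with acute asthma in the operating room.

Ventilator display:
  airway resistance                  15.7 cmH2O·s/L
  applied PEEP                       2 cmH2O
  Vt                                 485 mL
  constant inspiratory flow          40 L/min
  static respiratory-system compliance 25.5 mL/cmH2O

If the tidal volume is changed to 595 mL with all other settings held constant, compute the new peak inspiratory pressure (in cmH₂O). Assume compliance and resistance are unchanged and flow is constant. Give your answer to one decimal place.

35.8

Flow: 40 L/min ÷ 60 = 0.6667 L/s.
PIP = Vt/C + R·V̇ + PEEP (constant-flow equation of motion).
Only the elastic term changes: ΔPIP = ΔVt / C = (595 − 485) / 25.5 = 4.314 cmH2O.
Original PIP = 485/25.5 + 15.7×0.6667 + 2 = 31.487 cmH2O; new PIP = 31.487 + (4.314) = 35.801 cmH2O.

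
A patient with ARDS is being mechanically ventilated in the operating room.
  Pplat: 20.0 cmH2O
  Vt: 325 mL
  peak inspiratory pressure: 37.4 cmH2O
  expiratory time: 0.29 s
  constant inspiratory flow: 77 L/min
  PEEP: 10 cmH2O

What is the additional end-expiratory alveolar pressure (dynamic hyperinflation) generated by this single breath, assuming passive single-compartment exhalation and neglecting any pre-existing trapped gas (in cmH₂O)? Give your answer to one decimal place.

5.2

Flow: 77 L/min ÷ 60 = 1.2833 L/s.
R = (PIP − Pplat)/V̇ = (37.4 − 20.0) / 1.2833 = 17.4/1.2833 = 13.559 cmH2O·s/L.
C = Vt/(Pplat − PEEP) = 325.0 / (20.0 − 10) = 325.0/10.0 = 32.5 mL/cmH2O.
τ = R × C = 13.559 × 0.0325 L/cmH2O = 0.4407 s.
Fraction remaining = e^(−Te/τ) = e^(−0.29/0.4407) = 0.5179; trapped volume = 325.0 × 0.5179 = 168.32 mL.
Additional alveolar pressure from trapping ≈ V_trapped / C = 168.32 / 32.5 = 5.179 cmH2O.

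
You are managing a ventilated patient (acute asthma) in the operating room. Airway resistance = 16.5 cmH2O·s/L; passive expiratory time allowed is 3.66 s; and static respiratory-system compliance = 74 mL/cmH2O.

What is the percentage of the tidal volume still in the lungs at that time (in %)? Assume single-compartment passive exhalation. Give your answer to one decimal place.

5.0

τ = R × C = 16.5 × 74 mL/cmH2O = 16.5 × 0.074 L/cmH2O = 1.221 s.
Passive exhalation: V(t)/V₀ = e^(−t/τ) = e^(−3.66/1.221) = 0.04991.
Fraction remaining = 0.04991 → 4.991%.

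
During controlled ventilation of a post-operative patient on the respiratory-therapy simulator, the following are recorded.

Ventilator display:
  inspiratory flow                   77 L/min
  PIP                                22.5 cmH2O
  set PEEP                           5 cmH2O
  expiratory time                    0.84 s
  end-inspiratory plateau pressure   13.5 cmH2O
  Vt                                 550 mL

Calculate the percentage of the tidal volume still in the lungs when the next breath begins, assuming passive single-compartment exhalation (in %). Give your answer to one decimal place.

Flow: 77 L/min ÷ 60 = 1.2833 L/s.
R = (PIP − Pplat)/V̇ = (22.5 − 13.5) / 1.2833 = 9.0/1.2833 = 7.013 cmH2O·s/L.
C = Vt/(Pplat − PEEP) = 550.0 / (13.5 − 5) = 550.0/8.5 = 64.706 mL/cmH2O.
τ = R × C = 7.013 × 0.06471 L/cmH2O = 0.4538 s.
Fraction remaining at end-expiration = e^(−Te/τ) = e^(−0.84/0.4538) = 0.1571 → 15.71%.

15.7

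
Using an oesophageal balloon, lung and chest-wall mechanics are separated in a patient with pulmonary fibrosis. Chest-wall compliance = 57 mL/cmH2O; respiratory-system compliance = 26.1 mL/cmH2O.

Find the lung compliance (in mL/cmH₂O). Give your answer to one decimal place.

1/CL = 1/Crs − 1/Ccw.
1/CL = 1/26.1 − 1/57 = 0.02077.
CL = 48.146 mL/cmH2O.

48.1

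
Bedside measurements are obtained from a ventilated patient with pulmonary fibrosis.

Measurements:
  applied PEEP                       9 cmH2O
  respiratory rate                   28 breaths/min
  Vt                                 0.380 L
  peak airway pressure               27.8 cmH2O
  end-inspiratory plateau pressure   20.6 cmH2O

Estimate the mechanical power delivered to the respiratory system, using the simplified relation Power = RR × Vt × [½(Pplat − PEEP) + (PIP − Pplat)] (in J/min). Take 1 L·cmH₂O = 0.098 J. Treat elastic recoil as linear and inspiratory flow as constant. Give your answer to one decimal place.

Per-breath work = Vt × [½(Pplat−PEEP) + (PIP−Pplat)] = 0.380 × [0.5×11.6 + 7.2] = 0.380 × 13.0 = 4.94 L·cmH2O.
Power = 28 × 4.94 = 138.32 L·cmH2O/min.
× 0.098 J/(L·cmH2O) → 13.555 J/min.

13.6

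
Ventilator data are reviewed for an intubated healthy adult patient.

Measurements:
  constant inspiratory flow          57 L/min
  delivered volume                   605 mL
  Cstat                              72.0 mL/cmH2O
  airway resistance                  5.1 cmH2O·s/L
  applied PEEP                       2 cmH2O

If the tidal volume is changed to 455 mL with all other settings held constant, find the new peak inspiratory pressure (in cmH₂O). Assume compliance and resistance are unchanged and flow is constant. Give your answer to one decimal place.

13.2

Flow: 57 L/min ÷ 60 = 0.95 L/s.
PIP = Vt/C + R·V̇ + PEEP (constant-flow equation of motion).
Only the elastic term changes: ΔPIP = ΔVt / C = (455 − 605) / 72.0 = -2.083 cmH2O.
Original PIP = 605/72.0 + 5.1×0.95 + 2 = 15.248 cmH2O; new PIP = 15.248 + (-2.083) = 13.165 cmH2O.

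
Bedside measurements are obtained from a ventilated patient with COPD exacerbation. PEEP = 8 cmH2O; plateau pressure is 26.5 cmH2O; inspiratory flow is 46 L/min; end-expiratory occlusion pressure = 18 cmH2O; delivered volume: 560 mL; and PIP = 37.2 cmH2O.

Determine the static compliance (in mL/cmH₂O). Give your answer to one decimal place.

65.9

End-expiratory occlusion gives total PEEP = 18 cmH2O (intrinsic PEEP = 18 − 8 = 10). Use total PEEP for the elastic gradient.
Cstat = Vt / (Pplat − PEEPtotal) = 560 / (26.5 − 18) = 560 / 8.5 = 65.882 mL/cmH2O.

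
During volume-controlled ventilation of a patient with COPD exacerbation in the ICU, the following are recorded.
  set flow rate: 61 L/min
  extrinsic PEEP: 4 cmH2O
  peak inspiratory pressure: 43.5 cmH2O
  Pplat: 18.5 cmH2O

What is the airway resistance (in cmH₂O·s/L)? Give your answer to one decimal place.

Flow: 61 L/min ÷ 60 = 1.0167 L/s.
Raw = (PIP − Pplat) / flow = (43.5 − 18.5) / 1.0167 = 25.0 / 1.0167 = 24.589 cmH2O·s/L.

24.6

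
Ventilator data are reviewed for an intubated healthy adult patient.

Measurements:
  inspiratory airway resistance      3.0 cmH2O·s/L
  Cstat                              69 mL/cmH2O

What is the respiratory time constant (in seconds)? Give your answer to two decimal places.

0.21

τ = R × C = 3.0 × 69 mL/cmH2O = 3.0 × 0.069 L/cmH2O = 0.207 s.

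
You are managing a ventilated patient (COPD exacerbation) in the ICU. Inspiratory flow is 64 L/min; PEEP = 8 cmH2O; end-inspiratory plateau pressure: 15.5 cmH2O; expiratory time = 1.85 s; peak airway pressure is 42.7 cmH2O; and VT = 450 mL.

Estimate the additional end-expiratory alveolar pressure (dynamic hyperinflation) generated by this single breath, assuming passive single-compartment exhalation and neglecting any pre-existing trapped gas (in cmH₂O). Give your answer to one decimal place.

Flow: 64 L/min ÷ 60 = 1.0667 L/s.
R = (PIP − Pplat)/V̇ = (42.7 − 15.5) / 1.0667 = 27.2/1.0667 = 25.499 cmH2O·s/L.
C = Vt/(Pplat − PEEP) = 450.0 / (15.5 − 8) = 450.0/7.5 = 60.0 mL/cmH2O.
τ = R × C = 25.499 × 0.06 L/cmH2O = 1.53 s.
Fraction remaining = e^(−Te/τ) = e^(−1.85/1.53) = 0.2985; trapped volume = 450.0 × 0.2985 = 134.33 mL.
Additional alveolar pressure from trapping ≈ V_trapped / C = 134.33 / 60.0 = 2.239 cmH2O.

2.2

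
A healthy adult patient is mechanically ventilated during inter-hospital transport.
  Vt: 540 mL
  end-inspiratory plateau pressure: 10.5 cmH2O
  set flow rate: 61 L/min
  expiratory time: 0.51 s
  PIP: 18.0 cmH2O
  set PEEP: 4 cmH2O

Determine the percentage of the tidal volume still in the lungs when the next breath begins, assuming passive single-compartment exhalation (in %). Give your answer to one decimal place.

43.5

Flow: 61 L/min ÷ 60 = 1.0167 L/s.
R = (PIP − Pplat)/V̇ = (18.0 − 10.5) / 1.0167 = 7.5/1.0167 = 7.377 cmH2O·s/L.
C = Vt/(Pplat − PEEP) = 540.0 / (10.5 − 4) = 540.0/6.5 = 83.077 mL/cmH2O.
τ = R × C = 7.377 × 0.08308 L/cmH2O = 0.6129 s.
Fraction remaining at end-expiration = e^(−Te/τ) = e^(−0.51/0.6129) = 0.4351 → 43.51%.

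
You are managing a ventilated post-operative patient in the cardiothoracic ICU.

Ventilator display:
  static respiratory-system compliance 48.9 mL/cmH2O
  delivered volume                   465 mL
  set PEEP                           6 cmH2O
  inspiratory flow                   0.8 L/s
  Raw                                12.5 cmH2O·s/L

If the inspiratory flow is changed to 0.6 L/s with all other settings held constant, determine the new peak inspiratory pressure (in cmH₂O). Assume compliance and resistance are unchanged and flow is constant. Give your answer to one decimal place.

23.0

PIP = Vt/C + R·V̇ + PEEP (constant-flow equation of motion).
Only the resistive term changes: ΔPIP = R × ΔV̇ = 12.5 × (0.6 − 0.8) = 12.5 × -0.2 = -2.5 cmH2O.
Original PIP = 465/48.9 + 12.5×0.8 + 6 = 25.509 cmH2O; new PIP = 25.509 + (-2.5) = 23.009 cmH2O.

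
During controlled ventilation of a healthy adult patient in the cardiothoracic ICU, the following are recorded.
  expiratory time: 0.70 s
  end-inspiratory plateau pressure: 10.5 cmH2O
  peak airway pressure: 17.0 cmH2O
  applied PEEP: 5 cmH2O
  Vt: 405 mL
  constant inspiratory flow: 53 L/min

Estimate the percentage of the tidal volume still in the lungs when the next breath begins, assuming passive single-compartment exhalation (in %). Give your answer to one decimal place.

Flow: 53 L/min ÷ 60 = 0.8833 L/s.
R = (PIP − Pplat)/V̇ = (17.0 − 10.5) / 0.8833 = 6.5/0.8833 = 7.359 cmH2O·s/L.
C = Vt/(Pplat − PEEP) = 405.0 / (10.5 − 5) = 405.0/5.5 = 73.636 mL/cmH2O.
τ = R × C = 7.359 × 0.07364 L/cmH2O = 0.5419 s.
Fraction remaining at end-expiration = e^(−Te/τ) = e^(−0.70/0.5419) = 0.2748 → 27.48%.

27.5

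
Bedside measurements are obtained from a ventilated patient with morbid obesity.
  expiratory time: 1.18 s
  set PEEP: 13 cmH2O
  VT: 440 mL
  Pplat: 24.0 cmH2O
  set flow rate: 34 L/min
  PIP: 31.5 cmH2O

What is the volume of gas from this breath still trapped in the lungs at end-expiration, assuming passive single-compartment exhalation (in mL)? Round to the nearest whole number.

47

Flow: 34 L/min ÷ 60 = 0.5667 L/s.
R = (PIP − Pplat)/V̇ = (31.5 − 24.0) / 0.5667 = 7.5/0.5667 = 13.235 cmH2O·s/L.
C = Vt/(Pplat − PEEP) = 440.0 / (24.0 − 13) = 440.0/11.0 = 40.0 mL/cmH2O.
τ = R × C = 13.235 × 0.04 L/cmH2O = 0.5294 s.
Fraction remaining = e^(−Te/τ) = e^(−1.18/0.5294) = 0.1076.
Trapped volume = 440.0 × 0.1076 = 47.344 mL.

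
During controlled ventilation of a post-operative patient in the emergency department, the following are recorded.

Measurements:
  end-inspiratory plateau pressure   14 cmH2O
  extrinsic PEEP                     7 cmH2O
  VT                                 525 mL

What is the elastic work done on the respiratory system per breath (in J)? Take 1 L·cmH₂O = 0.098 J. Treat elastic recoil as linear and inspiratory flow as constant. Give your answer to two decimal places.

0.18

Elastic work ≈ ½ × (Pplat − PEEP) × Vt = 0.5 × (14 − 7) × 0.525 L = 0.5 × 7.0 × 0.525 = 1.838 L·cmH2O.
× 0.098 J/(L·cmH2O) → 0.1801 J.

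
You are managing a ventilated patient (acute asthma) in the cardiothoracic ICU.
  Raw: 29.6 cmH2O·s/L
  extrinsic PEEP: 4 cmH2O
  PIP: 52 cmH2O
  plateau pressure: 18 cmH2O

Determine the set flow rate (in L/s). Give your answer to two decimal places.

flow = (PIP − Pplat) / Raw = 34.0 / 29.6 = 1.149 L/s.

1.15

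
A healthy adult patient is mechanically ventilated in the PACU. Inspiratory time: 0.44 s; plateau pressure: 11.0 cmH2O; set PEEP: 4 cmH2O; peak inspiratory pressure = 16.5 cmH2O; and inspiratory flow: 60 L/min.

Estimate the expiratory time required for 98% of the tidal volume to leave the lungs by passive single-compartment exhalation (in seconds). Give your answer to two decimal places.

Flow: 60 L/min ÷ 60 = 1 L/s.
Vt = flow × Ti = 1 L/s × 0.44 s × 1000 mL/L = 440.0 mL.
R = (PIP − Pplat)/V̇ = (16.5 − 11.0) / 1 = 5.5/1 = 5.5 cmH2O·s/L.
C = Vt/(Pplat − PEEP) = 440.0 / (11.0 − 4) = 440.0/7.0 = 62.857 mL/cmH2O.
τ = R × C = 5.5 × 0.06286 L/cmH2O = 0.3457 s.
t = −τ·ln(1 − 0.98) = −0.3457·ln(0.02) = 1.352 s.

1.35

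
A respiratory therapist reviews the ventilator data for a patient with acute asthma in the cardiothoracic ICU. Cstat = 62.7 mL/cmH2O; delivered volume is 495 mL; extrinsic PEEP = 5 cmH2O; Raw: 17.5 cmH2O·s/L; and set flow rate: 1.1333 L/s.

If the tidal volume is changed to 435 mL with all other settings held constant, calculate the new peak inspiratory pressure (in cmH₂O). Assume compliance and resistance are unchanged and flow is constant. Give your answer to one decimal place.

31.8

PIP = Vt/C + R·V̇ + PEEP (constant-flow equation of motion).
Only the elastic term changes: ΔPIP = ΔVt / C = (435 − 495) / 62.7 = -0.9569 cmH2O.
Original PIP = 495/62.7 + 17.5×1.1333 + 5 = 32.727 cmH2O; new PIP = 32.727 + (-0.9569) = 31.77 cmH2O.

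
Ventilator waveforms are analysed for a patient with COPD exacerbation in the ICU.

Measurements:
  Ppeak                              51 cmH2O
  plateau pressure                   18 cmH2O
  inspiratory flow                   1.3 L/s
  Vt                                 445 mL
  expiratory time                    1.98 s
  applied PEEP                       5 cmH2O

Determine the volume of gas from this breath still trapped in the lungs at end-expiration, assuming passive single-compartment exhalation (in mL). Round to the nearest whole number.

46

R = (PIP − Pplat)/V̇ = (51 − 18) / 1.3 = 33.0/1.3 = 25.385 cmH2O·s/L.
C = Vt/(Pplat − PEEP) = 445.0 / (18 − 5) = 445.0/13.0 = 34.231 mL/cmH2O.
τ = R × C = 25.385 × 0.03423 L/cmH2O = 0.8689 s.
Fraction remaining = e^(−Te/τ) = e^(−1.98/0.8689) = 0.1024.
Trapped volume = 445.0 × 0.1024 = 45.568 mL.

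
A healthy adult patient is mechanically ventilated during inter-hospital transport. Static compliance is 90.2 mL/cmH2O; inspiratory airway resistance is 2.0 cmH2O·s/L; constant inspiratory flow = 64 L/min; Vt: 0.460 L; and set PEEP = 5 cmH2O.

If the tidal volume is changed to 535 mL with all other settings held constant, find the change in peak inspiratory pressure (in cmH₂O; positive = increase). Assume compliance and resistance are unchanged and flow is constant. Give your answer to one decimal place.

PIP = Vt/C + R·V̇ + PEEP (constant-flow equation of motion).
Only the elastic term changes: ΔPIP = ΔVt / C = (535 − 460) / 90.2 = 0.8315 cmH2O.

0.8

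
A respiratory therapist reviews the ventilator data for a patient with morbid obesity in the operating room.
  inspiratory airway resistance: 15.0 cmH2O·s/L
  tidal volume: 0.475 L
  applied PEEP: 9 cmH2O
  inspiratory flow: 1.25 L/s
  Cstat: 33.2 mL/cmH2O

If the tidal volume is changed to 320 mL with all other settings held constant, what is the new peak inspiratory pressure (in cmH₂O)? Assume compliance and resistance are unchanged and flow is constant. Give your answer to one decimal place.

37.4

PIP = Vt/C + R·V̇ + PEEP (constant-flow equation of motion).
Only the elastic term changes: ΔPIP = ΔVt / C = (320 − 475) / 33.2 = -4.669 cmH2O.
Original PIP = 475/33.2 + 15.0×1.25 + 9 = 42.057 cmH2O; new PIP = 42.057 + (-4.669) = 37.388 cmH2O.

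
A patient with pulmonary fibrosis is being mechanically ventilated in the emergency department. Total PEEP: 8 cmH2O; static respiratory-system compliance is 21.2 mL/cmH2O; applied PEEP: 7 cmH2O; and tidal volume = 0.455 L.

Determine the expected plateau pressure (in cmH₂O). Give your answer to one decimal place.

29.5

End-expiratory occlusion gives total PEEP = 8 cmH2O (intrinsic PEEP = 8 − 7 = 1). Use total PEEP for the elastic gradient.
Pplat = PEEPtotal + Vt / Cstat = 8 + 455 / 21.2 = 8 + 21.462 = 29.462 cmH2O.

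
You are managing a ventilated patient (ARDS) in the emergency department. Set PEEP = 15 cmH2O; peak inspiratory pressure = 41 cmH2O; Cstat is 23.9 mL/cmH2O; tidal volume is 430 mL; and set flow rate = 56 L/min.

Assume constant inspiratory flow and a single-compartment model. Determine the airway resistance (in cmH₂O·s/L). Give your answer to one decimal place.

Flow: 56 L/min ÷ 60 = 0.9333 L/s.
Equation of motion (constant flow): PIP = Vt/C + R·V̇ + PEEP.
R·V̇ = PIP − Vt/C − PEEP = 41 − 430/23.9 − 15 = 41 − 17.992 − 15 = 8.008 cmH2O.
R = 8.008 / 0.9333 = 8.58 cmH2O·s/L.

8.6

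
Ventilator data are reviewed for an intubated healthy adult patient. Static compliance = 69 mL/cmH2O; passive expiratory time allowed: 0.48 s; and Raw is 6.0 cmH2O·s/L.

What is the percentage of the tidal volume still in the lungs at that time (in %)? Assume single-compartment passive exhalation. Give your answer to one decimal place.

τ = R × C = 6.0 × 69 mL/cmH2O = 6.0 × 0.069 L/cmH2O = 0.414 s.
Passive exhalation: V(t)/V₀ = e^(−t/τ) = e^(−0.48/0.414) = 0.3137.
Fraction remaining = 0.3137 → 31.37%.

31.4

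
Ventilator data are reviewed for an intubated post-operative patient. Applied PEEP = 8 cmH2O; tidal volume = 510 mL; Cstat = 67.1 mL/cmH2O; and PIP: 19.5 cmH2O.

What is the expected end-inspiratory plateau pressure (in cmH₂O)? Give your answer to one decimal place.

15.6

Pplat = PEEP + Vt / Cstat = 8 + 510 / 67.1 = 8 + 7.601 = 15.601 cmH2O.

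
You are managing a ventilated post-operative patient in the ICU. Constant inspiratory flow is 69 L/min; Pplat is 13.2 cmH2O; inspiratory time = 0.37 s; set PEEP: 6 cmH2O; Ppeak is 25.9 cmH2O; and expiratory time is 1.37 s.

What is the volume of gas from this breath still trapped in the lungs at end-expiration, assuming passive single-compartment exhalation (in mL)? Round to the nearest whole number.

52

Flow: 69 L/min ÷ 60 = 1.15 L/s.
Vt = flow × Ti = 1.15 L/s × 0.37 s × 1000 mL/L = 425.5 mL.
R = (PIP − Pplat)/V̇ = (25.9 − 13.2) / 1.15 = 12.7/1.15 = 11.043 cmH2O·s/L.
C = Vt/(Pplat − PEEP) = 425.5 / (13.2 − 6) = 425.5/7.2 = 59.097 mL/cmH2O.
τ = R × C = 11.043 × 0.0591 L/cmH2O = 0.6526 s.
Fraction remaining = e^(−Te/τ) = e^(−1.37/0.6526) = 0.1225.
Trapped volume = 425.5 × 0.1225 = 52.124 mL.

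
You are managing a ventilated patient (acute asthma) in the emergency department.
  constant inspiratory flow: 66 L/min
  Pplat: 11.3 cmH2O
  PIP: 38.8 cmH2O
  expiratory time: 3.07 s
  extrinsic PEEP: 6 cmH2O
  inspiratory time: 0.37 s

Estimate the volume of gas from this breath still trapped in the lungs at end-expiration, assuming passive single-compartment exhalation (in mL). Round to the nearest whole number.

Flow: 66 L/min ÷ 60 = 1.1 L/s.
Vt = flow × Ti = 1.1 L/s × 0.37 s × 1000 mL/L = 407.0 mL.
R = (PIP − Pplat)/V̇ = (38.8 − 11.3) / 1.1 = 27.5/1.1 = 25.0 cmH2O·s/L.
C = Vt/(Pplat − PEEP) = 407.0 / (11.3 − 6) = 407.0/5.3 = 76.792 mL/cmH2O.
τ = R × C = 25.0 × 0.07679 L/cmH2O = 1.92 s.
Fraction remaining = e^(−Te/τ) = e^(−3.07/1.92) = 0.2021.
Trapped volume = 407.0 × 0.2021 = 82.255 mL.

82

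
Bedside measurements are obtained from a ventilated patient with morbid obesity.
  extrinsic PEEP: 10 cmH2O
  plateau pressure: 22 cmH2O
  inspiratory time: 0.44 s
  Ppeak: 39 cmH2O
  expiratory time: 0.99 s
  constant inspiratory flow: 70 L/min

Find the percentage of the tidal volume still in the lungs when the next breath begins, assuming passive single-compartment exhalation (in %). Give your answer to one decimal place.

Flow: 70 L/min ÷ 60 = 1.1667 L/s.
Vt = flow × Ti = 1.1667 L/s × 0.44 s × 1000 mL/L = 513.35 mL.
R = (PIP − Pplat)/V̇ = (39 − 22) / 1.1667 = 17.0/1.1667 = 14.571 cmH2O·s/L.
C = Vt/(Pplat − PEEP) = 513.35 / (22 − 10) = 513.35/12.0 = 42.779 mL/cmH2O.
τ = R × C = 14.571 × 0.04278 L/cmH2O = 0.6233 s.
Fraction remaining at end-expiration = e^(−Te/τ) = e^(−0.99/0.6233) = 0.2043 → 20.43%.

20.4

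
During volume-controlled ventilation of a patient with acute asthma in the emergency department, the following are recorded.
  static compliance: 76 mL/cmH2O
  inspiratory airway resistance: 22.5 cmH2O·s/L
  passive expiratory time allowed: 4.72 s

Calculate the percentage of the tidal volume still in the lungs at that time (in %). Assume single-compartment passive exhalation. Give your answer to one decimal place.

6.3

τ = R × C = 22.5 × 76 mL/cmH2O = 22.5 × 0.076 L/cmH2O = 1.71 s.
Passive exhalation: V(t)/V₀ = e^(−t/τ) = e^(−4.72/1.71) = 0.06328.
Fraction remaining = 0.06328 → 6.328%.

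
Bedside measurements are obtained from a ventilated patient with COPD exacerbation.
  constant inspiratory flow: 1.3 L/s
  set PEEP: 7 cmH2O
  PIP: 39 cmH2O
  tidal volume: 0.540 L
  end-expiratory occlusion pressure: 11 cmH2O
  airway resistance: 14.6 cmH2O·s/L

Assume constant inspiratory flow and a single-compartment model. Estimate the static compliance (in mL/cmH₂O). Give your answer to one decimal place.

Total PEEP = 11 cmH2O (set 7 + intrinsic 4); this is the baseline alveolar pressure.
Equation of motion (constant flow): PIP = Vt/C + R·V̇ + PEEP.
Vt/C = PIP − R·V̇ − PEEP = 39 − 14.6×1.3 − 11 = 39 − 18.98 − 11 = 9.02 cmH2O.
C = Vt / 9.02 = 540 / 9.02 = 59.867 mL/cmH2O.

59.9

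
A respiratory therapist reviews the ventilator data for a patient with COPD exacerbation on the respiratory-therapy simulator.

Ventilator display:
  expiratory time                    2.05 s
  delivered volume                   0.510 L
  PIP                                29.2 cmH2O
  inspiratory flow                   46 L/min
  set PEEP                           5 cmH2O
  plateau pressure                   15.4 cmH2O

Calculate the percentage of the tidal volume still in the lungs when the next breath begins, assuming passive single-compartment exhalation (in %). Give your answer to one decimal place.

9.8

Flow: 46 L/min ÷ 60 = 0.7667 L/s.
R = (PIP − Pplat)/V̇ = (29.2 − 15.4) / 0.7667 = 13.8/0.7667 = 17.999 cmH2O·s/L.
C = Vt/(Pplat − PEEP) = 510.0 / (15.4 − 5) = 510.0/10.4 = 49.038 mL/cmH2O.
τ = R × C = 17.999 × 0.04904 L/cmH2O = 0.8827 s.
Fraction remaining at end-expiration = e^(−Te/τ) = e^(−2.05/0.8827) = 0.09804 → 9.804%.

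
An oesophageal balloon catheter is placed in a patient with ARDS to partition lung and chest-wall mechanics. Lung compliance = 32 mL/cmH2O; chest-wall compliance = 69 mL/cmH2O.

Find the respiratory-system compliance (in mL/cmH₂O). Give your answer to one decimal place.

Lung and chest wall are elastances in series: 1/Crs = 1/CL + 1/Ccw.
1/Crs = 1/32 + 1/69 = 0.04574.
Crs = 21.863 mL/cmH2O.

21.9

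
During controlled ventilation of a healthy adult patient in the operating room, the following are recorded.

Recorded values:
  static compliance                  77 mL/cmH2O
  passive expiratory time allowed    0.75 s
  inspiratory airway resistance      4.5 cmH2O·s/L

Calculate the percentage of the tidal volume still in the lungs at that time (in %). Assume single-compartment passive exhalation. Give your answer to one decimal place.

11.5

τ = R × C = 4.5 × 77 mL/cmH2O = 4.5 × 0.077 L/cmH2O = 0.3465 s.
Passive exhalation: V(t)/V₀ = e^(−t/τ) = e^(−0.75/0.3465) = 0.1148.
Fraction remaining = 0.1148 → 11.48%.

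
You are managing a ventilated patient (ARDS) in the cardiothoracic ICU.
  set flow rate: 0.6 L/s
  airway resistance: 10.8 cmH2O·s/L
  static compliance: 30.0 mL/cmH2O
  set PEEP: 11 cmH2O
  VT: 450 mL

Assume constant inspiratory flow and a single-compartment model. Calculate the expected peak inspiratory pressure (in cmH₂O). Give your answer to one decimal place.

32.5

Equation of motion (constant flow): PIP = Vt/C + R·V̇ + PEEP.
PIP = 450/30.0 + 10.8×0.6 + 11 = 15.0 + 6.48 + 11 = 32.48 cmH2O.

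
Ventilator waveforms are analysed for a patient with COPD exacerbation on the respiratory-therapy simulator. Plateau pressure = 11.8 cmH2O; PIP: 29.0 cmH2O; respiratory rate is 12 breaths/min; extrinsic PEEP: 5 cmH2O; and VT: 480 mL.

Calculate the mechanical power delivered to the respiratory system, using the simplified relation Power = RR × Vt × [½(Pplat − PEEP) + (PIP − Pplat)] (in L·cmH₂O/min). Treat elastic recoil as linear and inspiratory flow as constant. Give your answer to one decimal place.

118.7

Per-breath work = Vt × [½(Pplat−PEEP) + (PIP−Pplat)] = 0.480 × [0.5×6.8 + 17.2] = 0.480 × 20.6 = 9.888 L·cmH2O.
Power = 12 × 9.888 = 118.66 L·cmH2O/min.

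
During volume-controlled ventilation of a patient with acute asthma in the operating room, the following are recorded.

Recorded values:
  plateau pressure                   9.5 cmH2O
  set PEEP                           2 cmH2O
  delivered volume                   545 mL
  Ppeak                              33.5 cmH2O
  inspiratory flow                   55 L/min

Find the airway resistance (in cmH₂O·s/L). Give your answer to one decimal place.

26.2

Flow: 55 L/min ÷ 60 = 0.9167 L/s.
Raw = (PIP − Pplat) / flow = (33.5 − 9.5) / 0.9167 = 24.0 / 0.9167 = 26.181 cmH2O·s/L.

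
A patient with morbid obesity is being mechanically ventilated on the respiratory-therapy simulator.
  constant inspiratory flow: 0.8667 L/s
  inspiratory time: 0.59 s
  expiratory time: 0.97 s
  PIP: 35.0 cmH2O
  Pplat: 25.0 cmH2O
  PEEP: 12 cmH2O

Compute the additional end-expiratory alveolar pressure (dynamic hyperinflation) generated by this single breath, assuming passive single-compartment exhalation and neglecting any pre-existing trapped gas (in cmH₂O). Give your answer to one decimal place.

1.5

Vt = flow × Ti = 0.8667 L/s × 0.59 s × 1000 mL/L = 511.35 mL.
R = (PIP − Pplat)/V̇ = (35.0 − 25.0) / 0.8667 = 10.0/0.8667 = 11.538 cmH2O·s/L.
C = Vt/(Pplat − PEEP) = 511.35 / (25.0 − 12) = 511.35/13.0 = 39.335 mL/cmH2O.
τ = R × C = 11.538 × 0.03934 L/cmH2O = 0.4539 s.
Fraction remaining = e^(−Te/τ) = e^(−0.97/0.4539) = 0.118; trapped volume = 511.35 × 0.118 = 60.339 mL.
Additional alveolar pressure from trapping ≈ V_trapped / C = 60.339 / 39.335 = 1.534 cmH2O.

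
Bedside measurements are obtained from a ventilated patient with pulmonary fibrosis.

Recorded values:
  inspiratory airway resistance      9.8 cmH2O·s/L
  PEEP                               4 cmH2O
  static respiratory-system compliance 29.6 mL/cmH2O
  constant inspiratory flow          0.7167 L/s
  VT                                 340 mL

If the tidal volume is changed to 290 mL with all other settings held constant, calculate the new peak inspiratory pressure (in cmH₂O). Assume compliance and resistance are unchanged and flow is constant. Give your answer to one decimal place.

PIP = Vt/C + R·V̇ + PEEP (constant-flow equation of motion).
Only the elastic term changes: ΔPIP = ΔVt / C = (290 − 340) / 29.6 = -1.689 cmH2O.
Original PIP = 340/29.6 + 9.8×0.7167 + 4 = 22.51 cmH2O; new PIP = 22.51 + (-1.689) = 20.821 cmH2O.

20.8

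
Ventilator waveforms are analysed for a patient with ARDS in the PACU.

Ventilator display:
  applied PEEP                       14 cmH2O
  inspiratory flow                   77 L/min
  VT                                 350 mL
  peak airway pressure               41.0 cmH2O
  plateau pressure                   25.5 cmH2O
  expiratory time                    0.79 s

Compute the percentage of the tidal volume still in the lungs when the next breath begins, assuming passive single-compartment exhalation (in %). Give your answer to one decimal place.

Flow: 77 L/min ÷ 60 = 1.2833 L/s.
R = (PIP − Pplat)/V̇ = (41.0 − 25.5) / 1.2833 = 15.5/1.2833 = 12.078 cmH2O·s/L.
C = Vt/(Pplat − PEEP) = 350.0 / (25.5 − 14) = 350.0/11.5 = 30.435 mL/cmH2O.
τ = R × C = 12.078 × 0.03044 L/cmH2O = 0.3677 s.
Fraction remaining at end-expiration = e^(−Te/τ) = e^(−0.79/0.3677) = 0.1167 → 11.67%.

11.7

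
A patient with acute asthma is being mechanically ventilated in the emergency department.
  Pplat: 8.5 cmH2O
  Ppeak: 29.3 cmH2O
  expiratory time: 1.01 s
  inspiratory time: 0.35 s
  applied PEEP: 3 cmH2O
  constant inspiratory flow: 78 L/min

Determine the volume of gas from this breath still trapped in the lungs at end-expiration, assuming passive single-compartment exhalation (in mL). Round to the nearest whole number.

Flow: 78 L/min ÷ 60 = 1.3 L/s.
Vt = flow × Ti = 1.3 L/s × 0.35 s × 1000 mL/L = 455.0 mL.
R = (PIP − Pplat)/V̇ = (29.3 − 8.5) / 1.3 = 20.8/1.3 = 16.0 cmH2O·s/L.
C = Vt/(Pplat − PEEP) = 455.0 / (8.5 − 3) = 455.0/5.5 = 82.727 mL/cmH2O.
τ = R × C = 16.0 × 0.08273 L/cmH2O = 1.324 s.
Fraction remaining = e^(−Te/τ) = e^(−1.01/1.324) = 0.4663.
Trapped volume = 455.0 × 0.4663 = 212.17 mL.

212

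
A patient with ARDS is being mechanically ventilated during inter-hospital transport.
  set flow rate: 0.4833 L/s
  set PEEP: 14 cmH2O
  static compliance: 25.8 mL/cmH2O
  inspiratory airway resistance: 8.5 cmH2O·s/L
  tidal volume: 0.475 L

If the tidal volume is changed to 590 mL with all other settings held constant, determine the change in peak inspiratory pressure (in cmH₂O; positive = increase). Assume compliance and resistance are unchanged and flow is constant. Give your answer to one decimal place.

4.5

PIP = Vt/C + R·V̇ + PEEP (constant-flow equation of motion).
Only the elastic term changes: ΔPIP = ΔVt / C = (590 − 475) / 25.8 = 4.457 cmH2O.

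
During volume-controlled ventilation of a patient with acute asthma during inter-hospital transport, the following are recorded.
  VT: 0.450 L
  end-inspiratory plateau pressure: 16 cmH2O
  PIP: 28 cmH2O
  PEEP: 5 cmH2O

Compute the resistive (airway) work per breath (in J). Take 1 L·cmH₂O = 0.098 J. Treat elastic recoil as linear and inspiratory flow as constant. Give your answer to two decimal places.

0.53

With constant inspiratory flow the resistive pressure is constant at PIP − Pplat = 28 − 16 = 12.0 cmH2O, so resistive work = 12.0 × 0.450 = 5.4 L·cmH2O.
× 0.098 J/(L·cmH2O) → 0.5292 J.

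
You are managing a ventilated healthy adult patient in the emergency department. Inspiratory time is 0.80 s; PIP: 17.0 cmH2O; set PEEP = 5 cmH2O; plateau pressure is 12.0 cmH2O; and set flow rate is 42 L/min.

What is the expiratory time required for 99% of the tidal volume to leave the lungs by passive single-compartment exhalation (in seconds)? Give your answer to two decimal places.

Flow: 42 L/min ÷ 60 = 0.7 L/s.
Vt = flow × Ti = 0.7 L/s × 0.80 s × 1000 mL/L = 560.0 mL.
R = (PIP − Pplat)/V̇ = (17.0 − 12.0) / 0.7 = 5.0/0.7 = 7.143 cmH2O·s/L.
C = Vt/(Pplat − PEEP) = 560.0 / (12.0 − 5) = 560.0/7.0 = 80.0 mL/cmH2O.
τ = R × C = 7.143 × 0.08 L/cmH2O = 0.5714 s.
t = −τ·ln(1 − 0.99) = −0.5714·ln(0.01) = 2.631 s.

2.63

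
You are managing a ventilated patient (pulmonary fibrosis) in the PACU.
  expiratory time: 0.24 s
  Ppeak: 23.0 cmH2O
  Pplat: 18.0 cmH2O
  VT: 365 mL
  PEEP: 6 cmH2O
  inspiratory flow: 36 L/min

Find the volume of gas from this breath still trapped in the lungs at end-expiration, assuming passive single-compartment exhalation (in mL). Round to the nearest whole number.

Flow: 36 L/min ÷ 60 = 0.6 L/s.
R = (PIP − Pplat)/V̇ = (23.0 − 18.0) / 0.6 = 5.0/0.6 = 8.333 cmH2O·s/L.
C = Vt/(Pplat − PEEP) = 365.0 / (18.0 − 6) = 365.0/12.0 = 30.417 mL/cmH2O.
τ = R × C = 8.333 × 0.03042 L/cmH2O = 0.2535 s.
Fraction remaining = e^(−Te/τ) = e^(−0.24/0.2535) = 0.388.
Trapped volume = 365.0 × 0.388 = 141.62 mL.

142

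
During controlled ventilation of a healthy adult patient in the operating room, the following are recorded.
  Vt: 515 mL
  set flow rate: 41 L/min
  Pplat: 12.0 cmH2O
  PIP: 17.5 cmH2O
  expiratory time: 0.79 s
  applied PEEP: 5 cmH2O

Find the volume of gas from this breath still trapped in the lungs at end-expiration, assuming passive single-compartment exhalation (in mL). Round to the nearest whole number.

136

Flow: 41 L/min ÷ 60 = 0.6833 L/s.
R = (PIP − Pplat)/V̇ = (17.5 − 12.0) / 0.6833 = 5.5/0.6833 = 8.049 cmH2O·s/L.
C = Vt/(Pplat − PEEP) = 515.0 / (12.0 − 5) = 515.0/7.0 = 73.571 mL/cmH2O.
τ = R × C = 8.049 × 0.07357 L/cmH2O = 0.5922 s.
Fraction remaining = e^(−Te/τ) = e^(−0.79/0.5922) = 0.2634.
Trapped volume = 515.0 × 0.2634 = 135.65 mL.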